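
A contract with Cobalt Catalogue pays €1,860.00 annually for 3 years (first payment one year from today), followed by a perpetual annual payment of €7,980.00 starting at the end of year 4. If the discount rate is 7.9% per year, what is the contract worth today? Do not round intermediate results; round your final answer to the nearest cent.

PV of 3-year annuity: €1,860.00 × [1 − (1+0.079)^−3] / 0.079 = 4802.06276
Perpetuity value at year 3: €7,980.00 / 0.079 = 101012.65823
PV of perpetuity: 101012.65823 / (1+0.079)^3 = 80410.25993
Total PV = 4802.06276 + 80410.25993 = 85212.32269

€85212.32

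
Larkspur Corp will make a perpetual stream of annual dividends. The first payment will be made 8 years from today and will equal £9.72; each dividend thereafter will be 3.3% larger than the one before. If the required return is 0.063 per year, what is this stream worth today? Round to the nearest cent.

£211.26

Value at end of year 7: C₁ / (r − g) = £9.72 / (0.063 − 0.033) = £324.0000
Discount to today: PV = £324.0000 / (1 + 0.063)^7 = £324.0000 / 1.533673 = £211.26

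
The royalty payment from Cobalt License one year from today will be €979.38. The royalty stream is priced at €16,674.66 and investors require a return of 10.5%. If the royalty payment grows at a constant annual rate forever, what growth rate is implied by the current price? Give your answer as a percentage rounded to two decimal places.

4.63%

P = D₁/(r−g) ⇒ g = r − D₁/P = 0.105 − €979.38/€16,674.66 = 0.046265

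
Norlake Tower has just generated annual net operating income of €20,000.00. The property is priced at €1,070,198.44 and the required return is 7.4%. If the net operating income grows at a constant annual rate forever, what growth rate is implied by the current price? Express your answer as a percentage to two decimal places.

5.43%

P = D₀(1+g)/(r−g) ⇒ P(r−g) = D₀(1+g) ⇒ g(P+D₀) = P·r − D₀
g = (P·r − D₀)/(P + D₀) = (€1,070,198.44×0.074 − €20,000.00) / (€1,070,198.44 + €20,000.00) = 0.054297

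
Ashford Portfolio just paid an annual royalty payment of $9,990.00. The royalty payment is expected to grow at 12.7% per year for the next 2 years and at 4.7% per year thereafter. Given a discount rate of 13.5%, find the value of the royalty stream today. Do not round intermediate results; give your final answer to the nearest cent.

$136957.92

D_1 = 11258.73000
D_2 = 12688.58871
Terminal value at year 2: TV = D_2×(1+g_2)/(r−g_2) = 13284.95238/0.088 = 150965.36795
P_0 = D_1/(1+r)^1 + D_2/(1+r)^2 + TV/(1+r)^2
    = 9919.58590 + 9849.66812 + 117188.66498 = 136957.91900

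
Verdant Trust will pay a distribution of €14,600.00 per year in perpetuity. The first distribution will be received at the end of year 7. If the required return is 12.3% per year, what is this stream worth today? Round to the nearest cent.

€59179.22

Value at end of year 6: C / r = €14,600.00 / 0.123 = €118,699.1870
Discount to today: PV = €118,699.1870 / (1 + 0.123)^6 = €118,699.1870 / 2.005758 = €59,179.22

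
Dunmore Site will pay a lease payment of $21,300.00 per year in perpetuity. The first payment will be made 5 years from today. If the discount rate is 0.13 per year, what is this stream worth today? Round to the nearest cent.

Value at end of year 4: C / r = $21,300.00 / 0.13 = $163,846.1538
Discount to today: PV = $163,846.1538 / (1 + 0.13)^4 = $163,846.1538 / 1.630474 = $100,489.91

$100489.91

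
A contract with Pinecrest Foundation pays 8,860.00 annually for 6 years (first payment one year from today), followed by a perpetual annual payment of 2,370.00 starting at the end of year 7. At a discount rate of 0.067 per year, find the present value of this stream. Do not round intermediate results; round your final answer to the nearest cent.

PV of 6-year annuity: 8,860.00 × [1 − (1+0.067)^−6] / 0.067 = 42625.51997
Perpetuity value at year 6: 2,370.00 / 0.067 = 35373.13433
PV of perpetuity: 35373.13433 / (1+0.067)^6 = 23971.04829
Total PV = 42625.51997 + 23971.04829 = 66596.56825

66596.57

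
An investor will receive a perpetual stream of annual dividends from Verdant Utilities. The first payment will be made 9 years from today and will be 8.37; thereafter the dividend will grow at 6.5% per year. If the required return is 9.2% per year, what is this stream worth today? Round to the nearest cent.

153.31

Value at end of year 8: C₁ / (r − g) = 8.37 / (0.092 − 0.065) = 310.0000
Discount to today: PV = 310.0000 / (1 + 0.092)^8 = 310.0000 / 2.022000 = 153.31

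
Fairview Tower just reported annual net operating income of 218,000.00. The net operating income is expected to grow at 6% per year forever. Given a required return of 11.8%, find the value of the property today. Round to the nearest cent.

D₁ = D₀ × (1 + g) = 218,000.00 × 1.06 = 231,080.0000
Growing perpetuity: P = D₁ / (r − g) = 231,080.0000 / (0.118 − 0.06) = 3,984,137.93

3984137.93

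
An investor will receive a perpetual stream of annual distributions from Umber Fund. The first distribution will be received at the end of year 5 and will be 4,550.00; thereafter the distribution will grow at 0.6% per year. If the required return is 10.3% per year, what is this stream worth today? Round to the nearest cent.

Value at end of year 4: C₁ / (r − g) = 4,550.00 / (0.103 − 0.006) = 46,907.2165
Discount to today: PV = 46,907.2165 / (1 + 0.103)^4 = 46,907.2165 / 1.480137 = 31,691.12

31691.12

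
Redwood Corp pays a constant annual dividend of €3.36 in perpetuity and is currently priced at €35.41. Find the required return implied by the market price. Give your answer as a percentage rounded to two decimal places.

9.49%

P = C/r ⇒ r = C/P = €3.36/€35.41 = 0.094888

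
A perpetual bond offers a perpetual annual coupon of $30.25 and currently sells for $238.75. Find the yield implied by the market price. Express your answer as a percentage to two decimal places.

12.67%

P = C/r ⇒ r = C/P = $30.25/$238.75 = 0.126702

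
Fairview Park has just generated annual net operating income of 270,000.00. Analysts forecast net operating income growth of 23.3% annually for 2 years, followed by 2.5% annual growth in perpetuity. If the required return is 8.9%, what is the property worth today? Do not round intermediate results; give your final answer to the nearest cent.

6195251.81

D_1 = 332910.00000
D_2 = 410478.03000
Terminal value at year 2: TV = D_2×(1+g_2)/(r−g_2) = 420739.98075/0.064 = 6574062.19922
P_0 = D_1/(1+r)^1 + D_2/(1+r)^2 + TV/(1+r)^2
    = 305702.47934 + 346125.94768 + 5543423.38083 = 6195251.80785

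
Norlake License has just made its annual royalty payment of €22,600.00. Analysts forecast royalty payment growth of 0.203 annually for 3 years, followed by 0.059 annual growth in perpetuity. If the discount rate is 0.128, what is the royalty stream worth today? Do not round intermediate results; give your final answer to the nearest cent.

D_1 = 27187.80000
D_2 = 32706.92340
D_3 = 39346.42885
Terminal value at year 3: TV = D_3×(1+g_2)/(r−g_2) = 41667.86815/0.069 = 603882.14714
P_0 = D_1/(1+r)^1 + D_2/(1+r)^2 + D_3/(1+r)^3 + TV/(1+r)^3
    = 24102.65957 + 25705.23002 + 27414.35436 + 420750.74303 = 497972.98699

€497972.99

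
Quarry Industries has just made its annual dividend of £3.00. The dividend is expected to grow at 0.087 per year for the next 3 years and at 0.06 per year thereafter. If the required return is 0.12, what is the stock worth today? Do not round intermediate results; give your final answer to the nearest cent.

D_1 = 3.26100
D_2 = 3.54471
D_3 = 3.85310
Terminal value at year 3: TV = D_3×(1+g_2)/(r−g_2) = 4.08428/0.06 = 68.07137
P_0 = D_1/(1+r)^1 + D_2/(1+r)^2 + D_3/(1+r)^3 + TV/(1+r)^3
    = 2.91161 + 2.82582 + 2.74256 + 48.45186 = 56.93184

£56.93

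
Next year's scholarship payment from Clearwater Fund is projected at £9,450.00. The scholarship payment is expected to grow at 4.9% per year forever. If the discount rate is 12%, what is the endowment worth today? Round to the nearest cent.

£133098.59

Growing perpetuity: P = D₁ / (r − g) = £9,450.0000 / (0.12 − 0.049) = £133,098.59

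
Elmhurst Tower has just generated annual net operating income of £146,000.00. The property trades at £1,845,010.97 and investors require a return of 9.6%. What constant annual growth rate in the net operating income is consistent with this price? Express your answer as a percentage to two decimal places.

1.56%

P = D₀(1+g)/(r−g) ⇒ P(r−g) = D₀(1+g) ⇒ g(P+D₀) = P·r − D₀
g = (P·r − D₀)/(P + D₀) = (£1,845,010.97×0.096 − £146,000.00) / (£1,845,010.97 + £146,000.00) = 0.015631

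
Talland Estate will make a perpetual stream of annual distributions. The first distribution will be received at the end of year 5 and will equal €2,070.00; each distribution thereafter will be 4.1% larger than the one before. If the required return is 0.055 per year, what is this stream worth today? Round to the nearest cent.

€119352.76

Value at end of year 4: C₁ / (r − g) = €2,070.00 / (0.055 − 0.041) = €147,857.1429
Discount to today: PV = €147,857.1429 / (1 + 0.055)^4 = €147,857.1429 / 1.238825 = €119,352.76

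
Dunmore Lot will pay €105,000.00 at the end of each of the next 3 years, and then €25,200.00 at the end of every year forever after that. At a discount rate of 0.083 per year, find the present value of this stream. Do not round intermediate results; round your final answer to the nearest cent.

PV of 3-year annuity: €105,000.00 × [1 − (1+0.083)^−3] / 0.083 = 269137.06974
Perpetuity value at year 3: €25,200.00 / 0.083 = 303614.45783
PV of perpetuity: 303614.45783 / (1+0.083)^3 = 239021.56109
Total PV = 269137.06974 + 239021.56109 = 508158.63083

€508158.63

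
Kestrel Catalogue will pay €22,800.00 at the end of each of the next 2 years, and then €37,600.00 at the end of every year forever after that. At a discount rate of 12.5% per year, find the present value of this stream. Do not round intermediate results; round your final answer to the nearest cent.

€275950.62

PV of 2-year annuity: €22,800.00 × [1 − (1+0.125)^−2] / 0.125 = 38281.48148
Perpetuity value at year 2: €37,600.00 / 0.125 = 300800.00000
PV of perpetuity: 300800.00000 / (1+0.125)^2 = 237669.13580
Total PV = 38281.48148 + 237669.13580 = 275950.61728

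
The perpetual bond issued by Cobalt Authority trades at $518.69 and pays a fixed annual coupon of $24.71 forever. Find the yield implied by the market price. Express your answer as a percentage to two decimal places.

P = C/r ⇒ r = C/P = $24.71/$518.69 = 0.047639

4.76%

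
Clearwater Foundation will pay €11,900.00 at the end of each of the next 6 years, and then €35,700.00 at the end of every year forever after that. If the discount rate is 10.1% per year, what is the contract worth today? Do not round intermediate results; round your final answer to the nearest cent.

PV of 6-year annuity: €11,900.00 × [1 − (1+0.101)^−6] / 0.101 = 51676.07350
Perpetuity value at year 6: €35,700.00 / 0.101 = 353465.34653
PV of perpetuity: 353465.34653 / (1+0.101)^6 = 198437.12602
Total PV = 51676.07350 + 198437.12602 = 250113.19953

€250113.20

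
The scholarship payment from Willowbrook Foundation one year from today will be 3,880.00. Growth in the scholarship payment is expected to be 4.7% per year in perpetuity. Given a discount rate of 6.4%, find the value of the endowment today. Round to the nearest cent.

Growing perpetuity: P = D₁ / (r − g) = 3,880.0000 / (0.064 − 0.047) = 228,235.29

228235.29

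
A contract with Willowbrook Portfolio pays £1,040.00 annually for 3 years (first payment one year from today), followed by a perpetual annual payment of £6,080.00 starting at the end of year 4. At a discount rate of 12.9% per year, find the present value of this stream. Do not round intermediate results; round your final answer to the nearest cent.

PV of 3-year annuity: £1,040.00 × [1 − (1+0.129)^−3] / 0.129 = 2459.77430
Perpetuity value at year 3: £6,080.00 / 0.129 = 47131.78295
PV of perpetuity: 47131.78295 / (1+0.129)^3 = 32751.56395
Total PV = 2459.77430 + 32751.56395 = 35211.33825

£35211.34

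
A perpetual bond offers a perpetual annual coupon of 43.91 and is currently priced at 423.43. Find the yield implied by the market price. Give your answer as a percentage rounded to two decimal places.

P = C/r ⇒ r = C/P = 43.91/423.43 = 0.103701

10.37%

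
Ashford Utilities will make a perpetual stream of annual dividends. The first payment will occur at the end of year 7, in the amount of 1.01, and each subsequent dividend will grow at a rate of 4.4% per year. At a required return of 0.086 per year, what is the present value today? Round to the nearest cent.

Value at end of year 6: C₁ / (r − g) = 1.01 / (0.086 − 0.044) = 24.0476
Discount to today: PV = 24.0476 / (1 + 0.086)^6 = 24.0476 / 1.640510 = 14.66

14.66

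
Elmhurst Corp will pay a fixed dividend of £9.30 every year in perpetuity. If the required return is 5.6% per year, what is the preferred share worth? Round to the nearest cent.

£166.07

Level perpetuity: PV = C / r = £9.30 / 0.056 = £166.07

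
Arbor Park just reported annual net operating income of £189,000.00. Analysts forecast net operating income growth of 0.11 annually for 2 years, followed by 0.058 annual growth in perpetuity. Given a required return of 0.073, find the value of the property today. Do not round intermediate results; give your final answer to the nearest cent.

D_1 = 209790.00000
D_2 = 232866.90000
Terminal value at year 2: TV = D_2×(1+g_2)/(r−g_2) = 246373.18020/0.015 = 16424878.68000
P_0 = D_1/(1+r)^1 + D_2/(1+r)^2 + TV/(1+r)^2
    = 195517.24138 + 202259.21522 + 14266016.64685 = 14663793.10345

£14663793.10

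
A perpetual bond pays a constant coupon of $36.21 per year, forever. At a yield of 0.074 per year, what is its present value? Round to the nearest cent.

$489.32

Level perpetuity: PV = C / r = $36.21 / 0.074 = $489.32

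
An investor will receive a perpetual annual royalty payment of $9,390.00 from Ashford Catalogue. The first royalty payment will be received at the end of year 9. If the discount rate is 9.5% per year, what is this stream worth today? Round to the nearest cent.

$47822.14

Value at end of year 8: C / r = $9,390.00 / 0.095 = $98,842.1053
Discount to today: PV = $98,842.1053 / (1 + 0.095)^8 = $98,842.1053 / 2.066869 = $47,822.14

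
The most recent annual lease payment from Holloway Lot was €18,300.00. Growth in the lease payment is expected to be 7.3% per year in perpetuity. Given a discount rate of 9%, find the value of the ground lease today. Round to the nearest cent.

€1155052.94

D₁ = D₀ × (1 + g) = €18,300.00 × 1.073 = €19,635.9000
Growing perpetuity: P = D₁ / (r − g) = €19,635.9000 / (0.09 − 0.073) = €1,155,052.94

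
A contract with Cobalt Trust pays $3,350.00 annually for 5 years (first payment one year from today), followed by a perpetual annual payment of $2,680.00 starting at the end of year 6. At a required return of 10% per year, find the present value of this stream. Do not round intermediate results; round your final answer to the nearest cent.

$29339.83

PV of 5-year annuity: $3,350.00 × [1 − (1+0.1)^−5] / 0.1 = 12699.13568
Perpetuity value at year 5: $2,680.00 / 0.1 = 26800.00000
PV of perpetuity: 26800.00000 / (1+0.1)^5 = 16640.69146
Total PV = 12699.13568 + 16640.69146 = 29339.82714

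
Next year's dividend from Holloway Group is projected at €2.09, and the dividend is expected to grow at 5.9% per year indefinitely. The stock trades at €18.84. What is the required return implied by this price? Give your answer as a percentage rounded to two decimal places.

P = D₁/(r − g) ⇒ r = D₁/P + g = €2.0900/€18.84 + 0.059 = 0.110934 + 0.059 = 0.169934

16.99%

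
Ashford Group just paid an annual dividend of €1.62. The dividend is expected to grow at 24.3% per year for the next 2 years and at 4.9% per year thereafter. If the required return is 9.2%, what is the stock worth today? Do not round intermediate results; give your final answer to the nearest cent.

D_1 = 2.01366
D_2 = 2.50298
Terminal value at year 2: TV = D_2×(1+g_2)/(r−g_2) = 2.62563/0.043 = 61.06106
P_0 = D_1/(1+r)^1 + D_2/(1+r)^2 + TV/(1+r)^2
    = 1.84401 + 2.09900 + 51.20578 = 55.14879

€55.15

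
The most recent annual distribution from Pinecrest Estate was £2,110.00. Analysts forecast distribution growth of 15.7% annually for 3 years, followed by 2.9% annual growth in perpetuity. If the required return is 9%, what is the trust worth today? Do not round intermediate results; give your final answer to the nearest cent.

£49709.09

D_1 = 2441.27000
D_2 = 2824.54939
D_3 = 3268.00364
Terminal value at year 3: TV = D_3×(1+g_2)/(r−g_2) = 3362.77575/0.061 = 55127.47131
P_0 = D_1/(1+r)^1 + D_2/(1+r)^2 + D_3/(1+r)^3 + TV/(1+r)^3
    = 2239.69725 + 2377.36671 + 2523.49843 + 42568.52264 = 49709.08503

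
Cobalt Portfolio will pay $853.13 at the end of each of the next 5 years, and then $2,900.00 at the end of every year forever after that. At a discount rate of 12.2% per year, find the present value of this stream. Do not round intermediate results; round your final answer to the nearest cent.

$16428.40

PV of 5-year annuity: $853.13 × [1 − (1+0.122)^−5] / 0.122 = 3060.16631
Perpetuity value at year 5: $2,900.00 / 0.122 = 23770.49180
PV of perpetuity: 23770.49180 / (1+0.122)^5 = 13368.22919
Total PV = 3060.16631 + 13368.22919 = 16428.39550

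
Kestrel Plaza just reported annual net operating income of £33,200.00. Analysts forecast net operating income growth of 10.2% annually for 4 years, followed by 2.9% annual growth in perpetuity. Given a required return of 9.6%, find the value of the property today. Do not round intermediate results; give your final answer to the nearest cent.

D_1 = 36586.40000
D_2 = 40318.21280
D_3 = 44430.67051
D_4 = 48962.59890
Terminal value at year 4: TV = D_4×(1+g_2)/(r−g_2) = 50382.51427/0.067 = 751977.82485
P_0 = D_1/(1+r)^1 + D_2/(1+r)^2 + D_3/(1+r)^3 + D_4/(1+r)^4 + TV/(1+r)^4
    = 33381.75182 + 33564.49864 + 33748.24590 + 33932.99907 + 521150.09016 = 655777.58559

£655777.59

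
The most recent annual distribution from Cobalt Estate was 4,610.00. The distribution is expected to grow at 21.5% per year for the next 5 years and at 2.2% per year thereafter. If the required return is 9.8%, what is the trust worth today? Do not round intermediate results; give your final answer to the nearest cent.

D_1 = 5601.15000
D_2 = 6805.39725
D_3 = 8268.55766
D_4 = 10046.29756
D_5 = 12206.25153
Terminal value at year 5: TV = D_5×(1+g_2)/(r−g_2) = 12474.78906/0.076 = 164141.96136
P_0 = D_1/(1+r)^1 + D_2/(1+r)^2 + D_3/(1+r)^3 + D_4/(1+r)^4 + D_5/(1+r)^5 + TV/(1+r)^5
    = 5101.22951 + 5644.80314 + 6246.29856 + 6911.88775 + 7648.40038 + 102850.85776 = 134403.47711

134403.48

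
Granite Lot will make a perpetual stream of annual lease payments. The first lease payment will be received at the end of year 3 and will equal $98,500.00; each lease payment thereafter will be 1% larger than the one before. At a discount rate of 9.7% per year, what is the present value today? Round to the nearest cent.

$940813.89

Value at end of year 2: C₁ / (r − g) = $98,500.00 / (0.097 − 0.01) = $1,132,183.9080
Discount to today: PV = $1,132,183.9080 / (1 + 0.097)^2 = $1,132,183.9080 / 1.203409 = $940,813.89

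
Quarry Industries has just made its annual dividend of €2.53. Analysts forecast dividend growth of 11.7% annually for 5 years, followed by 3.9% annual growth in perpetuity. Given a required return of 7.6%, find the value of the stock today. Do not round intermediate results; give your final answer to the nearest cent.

D_1 = 2.82601
D_2 = 3.15665
D_3 = 3.52598
D_4 = 3.93852
D_5 = 4.39933
Terminal value at year 5: TV = D_5×(1+g_2)/(r−g_2) = 4.57090/0.037 = 123.53790
P_0 = D_1/(1+r)^1 + D_2/(1+r)^2 + D_3/(1+r)^3 + D_4/(1+r)^4 + D_5/(1+r)^5 + TV/(1+r)^5
    = 2.62640 + 2.72648 + 2.83037 + 2.93822 + 3.05018 + 85.65227 = 99.82391

€99.82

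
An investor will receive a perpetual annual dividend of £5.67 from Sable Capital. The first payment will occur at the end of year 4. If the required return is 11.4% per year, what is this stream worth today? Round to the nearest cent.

£35.98

Value at end of year 3: C / r = £5.67 / 0.114 = £49.7368
Discount to today: PV = £49.7368 / (1 + 0.114)^3 = £49.7368 / 1.382470 = £35.98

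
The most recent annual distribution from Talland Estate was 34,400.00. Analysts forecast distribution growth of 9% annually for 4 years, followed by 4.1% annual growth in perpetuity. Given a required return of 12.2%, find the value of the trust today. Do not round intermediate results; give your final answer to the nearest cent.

D_1 = 37496.00000
D_2 = 40870.64000
D_3 = 44548.99760
D_4 = 48558.40738
Terminal value at year 4: TV = D_4×(1+g_2)/(r−g_2) = 50549.30209/0.081 = 624065.45786
P_0 = D_1/(1+r)^1 + D_2/(1+r)^2 + D_3/(1+r)^3 + D_4/(1+r)^4 + TV/(1+r)^4
    = 33418.89483 + 32465.77127 + 31539.83127 + 30640.29954 + 393784.59039 = 521849.38730

521849.39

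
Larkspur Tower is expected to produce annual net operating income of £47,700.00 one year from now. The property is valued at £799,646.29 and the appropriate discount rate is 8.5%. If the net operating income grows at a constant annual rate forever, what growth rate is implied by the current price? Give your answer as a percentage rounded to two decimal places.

2.53%

P = D₁/(r−g) ⇒ g = r − D₁/P = 0.085 − £47,700.00/£799,646.29 = 0.025349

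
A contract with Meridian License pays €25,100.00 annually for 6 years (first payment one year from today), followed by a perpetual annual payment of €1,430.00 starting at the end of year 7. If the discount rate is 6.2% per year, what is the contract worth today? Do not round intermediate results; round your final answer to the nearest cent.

€138729.77

PV of 6-year annuity: €25,100.00 × [1 − (1+0.062)^−6] / 0.062 = 122653.05531
Perpetuity value at year 6: €1,430.00 / 0.062 = 23064.51613
PV of perpetuity: 23064.51613 / (1+0.062)^6 = 16076.71258
Total PV = 122653.05531 + 16076.71258 = 138729.76789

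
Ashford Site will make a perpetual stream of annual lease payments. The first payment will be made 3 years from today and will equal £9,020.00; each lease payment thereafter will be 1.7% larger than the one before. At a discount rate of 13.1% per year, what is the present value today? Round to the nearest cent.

Value at end of year 2: C₁ / (r − g) = £9,020.00 / (0.131 − 0.017) = £79,122.8070
Discount to today: PV = £79,122.8070 / (1 + 0.131)^2 = £79,122.8070 / 1.279161 = £61,855.24

£61855.24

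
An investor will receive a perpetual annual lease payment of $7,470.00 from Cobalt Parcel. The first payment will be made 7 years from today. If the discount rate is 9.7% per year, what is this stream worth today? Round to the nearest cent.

$44188.48

Value at end of year 6: C / r = $7,470.00 / 0.097 = $77,010.3093
Discount to today: PV = $77,010.3093 / (1 + 0.097)^6 = $77,010.3093 / 1.742769 = $44,188.48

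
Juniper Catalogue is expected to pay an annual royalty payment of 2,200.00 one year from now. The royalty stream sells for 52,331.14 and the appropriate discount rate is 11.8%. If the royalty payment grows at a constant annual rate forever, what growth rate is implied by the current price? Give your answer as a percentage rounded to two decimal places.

7.60%

P = D₁/(r−g) ⇒ g = r − D₁/P = 0.118 − 2,200.00/52,331.14 = 0.075960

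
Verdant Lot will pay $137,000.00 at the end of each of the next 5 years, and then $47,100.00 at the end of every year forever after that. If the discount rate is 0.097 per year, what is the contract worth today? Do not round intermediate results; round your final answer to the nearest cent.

PV of 5-year annuity: $137,000.00 × [1 − (1+0.097)^−5] / 0.097 = 523342.61060
Perpetuity value at year 5: $47,100.00 / 0.097 = 485567.01031
PV of perpetuity: 485567.01031 / (1+0.097)^5 = 305644.11280
Total PV = 523342.61060 + 305644.11280 = 828986.72339

$828986.72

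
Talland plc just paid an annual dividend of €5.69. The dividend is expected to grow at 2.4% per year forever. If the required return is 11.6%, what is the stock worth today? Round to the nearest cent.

€63.33

D₁ = D₀ × (1 + g) = €5.69 × 1.024 = €5.8266
Growing perpetuity: P = D₁ / (r − g) = €5.8266 / (0.116 − 0.024) = €63.33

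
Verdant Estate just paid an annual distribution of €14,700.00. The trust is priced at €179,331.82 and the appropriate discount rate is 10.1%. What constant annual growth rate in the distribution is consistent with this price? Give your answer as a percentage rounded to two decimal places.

P = D₀(1+g)/(r−g) ⇒ P(r−g) = D₀(1+g) ⇒ g(P+D₀) = P·r − D₀
g = (P·r − D₀)/(P + D₀) = (€179,331.82×0.101 − €14,700.00) / (€179,331.82 + €14,700.00) = 0.017587

1.76%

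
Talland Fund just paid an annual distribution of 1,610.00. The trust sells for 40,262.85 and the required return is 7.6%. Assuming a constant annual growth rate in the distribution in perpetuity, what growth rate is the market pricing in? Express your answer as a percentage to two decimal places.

3.46%

P = D₀(1+g)/(r−g) ⇒ P(r−g) = D₀(1+g) ⇒ g(P+D₀) = P·r − D₀
g = (P·r − D₀)/(P + D₀) = (40,262.85×0.076 − 1,610.00) / (40,262.85 + 1,610.00) = 0.034628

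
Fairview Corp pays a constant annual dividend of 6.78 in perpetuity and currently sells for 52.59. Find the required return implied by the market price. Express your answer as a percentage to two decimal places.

P = C/r ⇒ r = C/P = 6.78/52.59 = 0.128922

12.89%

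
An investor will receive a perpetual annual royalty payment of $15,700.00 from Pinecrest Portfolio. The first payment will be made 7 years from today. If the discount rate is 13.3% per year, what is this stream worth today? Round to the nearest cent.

Value at end of year 6: C / r = $15,700.00 / 0.133 = $118,045.1128
Discount to today: PV = $118,045.1128 / (1 + 0.133)^6 = $118,045.1128 / 2.115336 = $55,804.41

$55804.41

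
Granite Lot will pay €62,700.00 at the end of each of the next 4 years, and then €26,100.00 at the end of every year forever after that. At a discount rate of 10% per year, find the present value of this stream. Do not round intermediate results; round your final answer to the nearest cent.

PV of 4-year annuity: €62,700.00 × [1 − (1+0.1)^−4] / 0.1 = 198750.56349
Perpetuity value at year 4: €26,100.00 / 0.1 = 261000.00000
PV of perpetuity: 261000.00000 / (1+0.1)^4 = 178266.51185
Total PV = 198750.56349 + 178266.51185 = 377017.07534

€377017.08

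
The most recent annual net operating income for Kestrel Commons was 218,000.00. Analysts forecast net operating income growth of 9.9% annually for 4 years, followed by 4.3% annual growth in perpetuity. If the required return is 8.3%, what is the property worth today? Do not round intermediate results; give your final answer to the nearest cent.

D_1 = 239582.00000
D_2 = 263300.61800
D_3 = 289367.37918
D_4 = 318014.74972
Terminal value at year 4: TV = D_4×(1+g_2)/(r−g_2) = 331689.38396/0.04 = 8292234.59898
P_0 = D_1/(1+r)^1 + D_2/(1+r)^2 + D_3/(1+r)^3 + D_4/(1+r)^4 + TV/(1+r)^4
    = 221220.68329 + 224488.94823 + 227805.49779 + 231171.04531 + 6027785.00641 = 6932471.18103

6932471.18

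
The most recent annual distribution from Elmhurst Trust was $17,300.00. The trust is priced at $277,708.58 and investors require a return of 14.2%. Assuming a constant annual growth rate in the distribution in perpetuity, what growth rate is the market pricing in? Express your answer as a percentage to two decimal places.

7.50%

P = D₀(1+g)/(r−g) ⇒ P(r−g) = D₀(1+g) ⇒ g(P+D₀) = P·r − D₀
g = (P·r − D₀)/(P + D₀) = ($277,708.58×0.142 − $17,300.00) / ($277,708.58 + $17,300.00) = 0.075030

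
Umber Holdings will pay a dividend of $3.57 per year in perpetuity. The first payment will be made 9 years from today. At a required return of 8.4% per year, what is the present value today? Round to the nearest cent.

Value at end of year 8: C / r = $3.57 / 0.084 = $42.5000
Discount to today: PV = $42.5000 / (1 + 0.084)^8 = $42.5000 / 1.906489 = $22.29

$22.29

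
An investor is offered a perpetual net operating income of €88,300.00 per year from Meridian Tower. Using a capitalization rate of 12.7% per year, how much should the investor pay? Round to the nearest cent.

€695275.59

Level perpetuity: PV = C / r = €88,300.00 / 0.127 = €695,275.59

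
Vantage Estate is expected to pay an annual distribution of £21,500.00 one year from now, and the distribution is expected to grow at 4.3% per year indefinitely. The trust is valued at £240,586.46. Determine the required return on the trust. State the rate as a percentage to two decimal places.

P = D₁/(r − g) ⇒ r = D₁/P + g = £21,500.0000/£240,586.46 + 0.043 = 0.089365 + 0.043 = 0.132365

13.24%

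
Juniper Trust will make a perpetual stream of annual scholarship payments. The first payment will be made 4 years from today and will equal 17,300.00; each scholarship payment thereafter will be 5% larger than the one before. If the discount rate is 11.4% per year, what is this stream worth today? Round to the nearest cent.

Value at end of year 3: C₁ / (r − g) = 17,300.00 / (0.114 − 0.05) = 270,312.5000
Discount to today: PV = 270,312.5000 / (1 + 0.114)^3 = 270,312.5000 / 1.382470 = 195,528.72

195528.72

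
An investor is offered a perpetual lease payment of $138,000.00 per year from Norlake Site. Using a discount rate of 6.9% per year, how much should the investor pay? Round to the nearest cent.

$2000000.00

Level perpetuity: PV = C / r = $138,000.00 / 0.069 = $2,000,000.00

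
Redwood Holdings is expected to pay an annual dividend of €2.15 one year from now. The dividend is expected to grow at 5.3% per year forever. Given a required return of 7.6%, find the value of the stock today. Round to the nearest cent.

€93.48

Growing perpetuity: P = D₁ / (r − g) = €2.1500 / (0.076 − 0.053) = €93.48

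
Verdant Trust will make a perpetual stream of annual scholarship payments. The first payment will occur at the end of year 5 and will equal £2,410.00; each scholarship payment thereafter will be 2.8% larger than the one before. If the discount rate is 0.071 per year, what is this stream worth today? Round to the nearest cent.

Value at end of year 4: C₁ / (r − g) = £2,410.00 / (0.071 − 0.028) = £56,046.5116
Discount to today: PV = £56,046.5116 / (1 + 0.071)^4 = £56,046.5116 / 1.315703 = £42,598.15

£42598.15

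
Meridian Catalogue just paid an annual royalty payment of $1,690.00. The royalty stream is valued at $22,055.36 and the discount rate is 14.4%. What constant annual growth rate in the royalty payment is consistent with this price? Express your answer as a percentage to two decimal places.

6.26%

P = D₀(1+g)/(r−g) ⇒ P(r−g) = D₀(1+g) ⇒ g(P+D₀) = P·r − D₀
g = (P·r − D₀)/(P + D₀) = ($22,055.36×0.144 − $1,690.00) / ($22,055.36 + $1,690.00) = 0.062579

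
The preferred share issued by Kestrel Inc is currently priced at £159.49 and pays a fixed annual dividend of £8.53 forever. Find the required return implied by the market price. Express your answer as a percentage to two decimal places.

P = C/r ⇒ r = C/P = £8.53/£159.49 = 0.053483

5.35%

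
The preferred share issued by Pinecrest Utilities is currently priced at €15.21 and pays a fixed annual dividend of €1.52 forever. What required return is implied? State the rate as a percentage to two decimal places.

P = C/r ⇒ r = C/P = €1.52/€15.21 = 0.099934

9.99%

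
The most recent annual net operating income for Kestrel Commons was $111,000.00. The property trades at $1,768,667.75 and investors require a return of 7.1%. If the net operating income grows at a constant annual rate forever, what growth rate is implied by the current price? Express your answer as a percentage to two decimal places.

0.78%

P = D₀(1+g)/(r−g) ⇒ P(r−g) = D₀(1+g) ⇒ g(P+D₀) = P·r − D₀
g = (P·r − D₀)/(P + D₀) = ($1,768,667.75×0.071 − $111,000.00) / ($1,768,667.75 + $111,000.00) = 0.007754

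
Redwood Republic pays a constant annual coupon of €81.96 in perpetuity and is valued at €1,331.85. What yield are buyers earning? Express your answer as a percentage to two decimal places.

6.15%

P = C/r ⇒ r = C/P = €81.96/€1,331.85 = 0.061538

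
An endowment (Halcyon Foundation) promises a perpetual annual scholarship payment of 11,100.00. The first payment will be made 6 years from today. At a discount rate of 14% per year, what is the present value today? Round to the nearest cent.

Value at end of year 5: C / r = 11,100.00 / 0.14 = 79,285.7143
Discount to today: PV = 79,285.7143 / (1 + 0.14)^5 = 79,285.7143 / 1.925415 = 41,178.52

41178.52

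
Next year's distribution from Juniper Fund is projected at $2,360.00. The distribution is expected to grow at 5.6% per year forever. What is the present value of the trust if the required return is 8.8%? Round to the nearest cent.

Growing perpetuity: P = D₁ / (r − g) = $2,360.0000 / (0.088 − 0.056) = $73,750.00

$73750.00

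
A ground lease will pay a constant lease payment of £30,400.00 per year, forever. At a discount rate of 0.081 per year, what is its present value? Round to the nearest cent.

Level perpetuity: PV = C / r = £30,400.00 / 0.081 = £375,308.64

£375308.64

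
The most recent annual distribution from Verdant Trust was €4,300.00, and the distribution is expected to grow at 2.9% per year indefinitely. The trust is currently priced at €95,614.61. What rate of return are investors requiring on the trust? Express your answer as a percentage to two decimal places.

D₁ = €4,300.00 × 1.029 = €4,424.7000
P = D₁/(r − g) ⇒ r = D₁/P + g = €4,424.7000/€95,614.61 + 0.029 = 0.046276 + 0.029 = 0.075276

7.53%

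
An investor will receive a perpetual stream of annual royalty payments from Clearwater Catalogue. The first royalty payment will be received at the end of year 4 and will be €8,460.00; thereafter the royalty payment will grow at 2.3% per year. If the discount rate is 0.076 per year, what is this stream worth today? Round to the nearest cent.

Value at end of year 3: C₁ / (r − g) = €8,460.00 / (0.076 − 0.023) = €159,622.6415
Discount to today: PV = €159,622.6415 / (1 + 0.076)^3 = €159,622.6415 / 1.245767 = €128,132.02

€128132.02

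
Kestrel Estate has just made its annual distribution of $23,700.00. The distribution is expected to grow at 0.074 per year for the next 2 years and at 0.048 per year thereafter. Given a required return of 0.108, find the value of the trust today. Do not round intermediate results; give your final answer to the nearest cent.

D_1 = 25453.80000
D_2 = 27337.38120
Terminal value at year 2: TV = D_2×(1+g_2)/(r−g_2) = 28649.57550/0.06 = 477492.92496
P_0 = D_1/(1+r)^1 + D_2/(1+r)^2 + TV/(1+r)^2
    = 22972.74368 + 22267.80389 + 388944.30802 = 434184.85560

$434184.86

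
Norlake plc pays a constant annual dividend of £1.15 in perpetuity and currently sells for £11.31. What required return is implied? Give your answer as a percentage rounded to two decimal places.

10.17%

P = C/r ⇒ r = C/P = £1.15/£11.31 = 0.101680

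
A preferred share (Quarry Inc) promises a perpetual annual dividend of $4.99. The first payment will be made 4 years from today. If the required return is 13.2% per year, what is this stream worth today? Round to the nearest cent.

$26.06

Value at end of year 3: C / r = $4.99 / 0.132 = $37.8030
Discount to today: PV = $37.8030 / (1 + 0.132)^3 = $37.8030 / 1.450572 = $26.06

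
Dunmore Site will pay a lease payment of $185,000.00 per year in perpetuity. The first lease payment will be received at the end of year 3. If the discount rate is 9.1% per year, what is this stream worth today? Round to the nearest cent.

$1707972.35

Value at end of year 2: C / r = $185,000.00 / 0.091 = $2,032,967.0330
Discount to today: PV = $2,032,967.0330 / (1 + 0.091)^2 = $2,032,967.0330 / 1.190281 = $1,707,972.35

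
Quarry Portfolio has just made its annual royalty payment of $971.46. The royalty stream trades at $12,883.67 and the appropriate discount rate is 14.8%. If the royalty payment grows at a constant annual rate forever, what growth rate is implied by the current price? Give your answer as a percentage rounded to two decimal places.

6.75%

P = D₀(1+g)/(r−g) ⇒ P(r−g) = D₀(1+g) ⇒ g(P+D₀) = P·r − D₀
g = (P·r − D₀)/(P + D₀) = ($12,883.67×0.148 − $971.46) / ($12,883.67 + $971.46) = 0.067507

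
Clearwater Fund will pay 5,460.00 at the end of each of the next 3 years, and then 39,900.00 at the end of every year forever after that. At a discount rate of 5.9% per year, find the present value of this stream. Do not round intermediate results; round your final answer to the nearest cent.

584042.07

PV of 3-year annuity: 5,460.00 × [1 − (1+0.059)^−3] / 0.059 = 14621.68986
Perpetuity value at year 3: 39,900.00 / 0.059 = 676271.18644
PV of perpetuity: 676271.18644 / (1+0.059)^3 = 569420.37593
Total PV = 14621.68986 + 569420.37593 = 584042.06579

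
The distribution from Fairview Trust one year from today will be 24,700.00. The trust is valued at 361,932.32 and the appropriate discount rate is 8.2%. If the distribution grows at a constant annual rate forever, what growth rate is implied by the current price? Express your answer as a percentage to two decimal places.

P = D₁/(r−g) ⇒ g = r − D₁/P = 0.082 − 24,700.00/361,932.32 = 0.013755

1.38%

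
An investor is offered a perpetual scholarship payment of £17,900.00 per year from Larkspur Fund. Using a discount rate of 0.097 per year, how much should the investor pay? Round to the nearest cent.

Level perpetuity: PV = C / r = £17,900.00 / 0.097 = £184,536.08

£184536.08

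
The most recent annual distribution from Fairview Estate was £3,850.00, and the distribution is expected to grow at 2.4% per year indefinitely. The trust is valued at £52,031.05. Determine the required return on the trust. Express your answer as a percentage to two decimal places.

9.98%

D₁ = £3,850.00 × 1.024 = £3,942.4000
P = D₁/(r − g) ⇒ r = D₁/P + g = £3,942.4000/£52,031.05 + 0.024 = 0.075770 + 0.024 = 0.099770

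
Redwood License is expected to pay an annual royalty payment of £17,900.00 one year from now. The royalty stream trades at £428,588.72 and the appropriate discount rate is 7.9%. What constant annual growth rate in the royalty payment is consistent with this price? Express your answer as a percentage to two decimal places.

P = D₁/(r−g) ⇒ g = r − D₁/P = 0.079 − £17,900.00/£428,588.72 = 0.037235

3.72%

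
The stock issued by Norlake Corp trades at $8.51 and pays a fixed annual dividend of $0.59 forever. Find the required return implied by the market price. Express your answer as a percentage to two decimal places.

6.93%

P = C/r ⇒ r = C/P = $0.59/$8.51 = 0.069330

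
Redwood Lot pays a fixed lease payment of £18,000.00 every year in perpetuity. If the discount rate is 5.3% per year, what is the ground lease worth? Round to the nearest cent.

Level perpetuity: PV = C / r = £18,000.00 / 0.053 = £339,622.64

£339622.64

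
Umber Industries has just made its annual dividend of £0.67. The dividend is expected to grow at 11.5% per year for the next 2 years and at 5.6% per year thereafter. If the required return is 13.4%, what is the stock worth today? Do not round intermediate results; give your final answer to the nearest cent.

£10.08

D_1 = 0.74705
D_2 = 0.83296
Terminal value at year 2: TV = D_2×(1+g_2)/(r−g_2) = 0.87961/0.078 = 11.27701
P_0 = D_1/(1+r)^1 + D_2/(1+r)^2 + TV/(1+r)^2
    = 0.65877 + 0.64774 + 8.76936 = 10.07587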